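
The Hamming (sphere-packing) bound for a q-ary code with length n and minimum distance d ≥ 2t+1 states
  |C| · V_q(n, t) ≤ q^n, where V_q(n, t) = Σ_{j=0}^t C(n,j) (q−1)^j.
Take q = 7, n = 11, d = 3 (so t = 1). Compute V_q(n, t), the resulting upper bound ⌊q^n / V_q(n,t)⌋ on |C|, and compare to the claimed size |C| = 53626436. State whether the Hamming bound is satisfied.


V_q(n, t) = 67, q^n = 1977326743, Hamming bound = 29512339, |C| = 53626436 > bound (violated).

Step 1: Compute V_q(n, t) = Σ_{j=0}^1 C(n, j) (q−1)^j.
  j = 0: C(11,0)·(6)^0 = 1·1 = 1.
  j = 1: C(11,1)·(6)^1 = 11·6 = 66.
  V_q(n, t) = 1 + 66 = 67.
Step 2: q^n = 7^11 = 1977326743.
Step 3: Hamming bound ⌊q^n / V_q(n,t)⌋ = ⌊1977326743/67⌋ = 29512339.
Step 4: Compare |C| = 53626436 to 29512339: violated.
The claimed |C| lies above the Hamming bound, so no 7-ary code of length 11 with d ≥ 3 can have 53626436 codewords.


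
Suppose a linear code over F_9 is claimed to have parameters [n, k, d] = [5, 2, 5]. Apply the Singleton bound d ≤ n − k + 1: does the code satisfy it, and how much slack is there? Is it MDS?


Singleton RHS = n − k + 1 = 4, slack = -1, bound violated (no such code; not MDS).

Singleton bound: d ≤ n − k + 1.
Here n = 5, k = 2, so n − k + 1 = 4.
Given d = 5, check d ≤ 4: NO.
Slack = (n − k + 1) − d = -1.
The slack is negative: d = 5 exceeds n − k + 1 = 4 by 1, so the Singleton bound is violated and no linear [5, 2, 5]_9 code can exist. In particular it is not MDS (MDS requires d = n − k + 1 exactly).
Description: the claimed parameters are [5, 2, 5]_9; such a code would be impossible (violates the Singleton bound).


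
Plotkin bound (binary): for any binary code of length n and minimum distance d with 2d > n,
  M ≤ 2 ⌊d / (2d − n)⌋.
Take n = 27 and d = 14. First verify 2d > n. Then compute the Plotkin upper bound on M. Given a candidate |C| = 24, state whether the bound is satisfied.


Plotkin bound M ≤ 28; given |C| = 24 ≤ bound (satisfied).

Check applicability: 2d = 28, n = 27.
2d − n = 1 > 0, so Plotkin applies.
Compute d/(2d−n) = 14/1 ≈ 14.0000.
⌊d/(2d−n)⌋ = 14.
Plotkin bound: M ≤ 2·14 = 28.
Given |C| = 24, check: satisfied.
This |C| is below the Plotkin bound.


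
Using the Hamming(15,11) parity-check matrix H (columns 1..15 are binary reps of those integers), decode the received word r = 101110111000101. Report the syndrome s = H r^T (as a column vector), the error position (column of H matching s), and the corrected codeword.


s = (0, 1, 1, 1)^T, error position = 7, corrected codeword c = 101110011000101

Compute s = H r^T mod 2 one row at a time:
  s_1 = 1 + 1 + 0 + 0 + 0 + 1 + 0 + 1 = 4 ≡ 0 (mod 2).
  s_2 = 1 + 1 + 0 + 1 + 0 + 1 + 0 + 1 = 5 ≡ 1 (mod 2).
  s_3 = 0 + 1 + 0 + 1 + 0 + 0 + 0 + 1 = 3 ≡ 1 (mod 2).
  s_4 = 1 + 1 + 1 + 1 + 1 + 0 + 1 + 1 = 7 ≡ 1 (mod 2).
s = (0, 1, 1, 1)^T — this equals column 7 of H (binary 0111), so error is at position 7.
Correct: flip bit 7 of r = 101110111000101 to get c = 101110011000101.


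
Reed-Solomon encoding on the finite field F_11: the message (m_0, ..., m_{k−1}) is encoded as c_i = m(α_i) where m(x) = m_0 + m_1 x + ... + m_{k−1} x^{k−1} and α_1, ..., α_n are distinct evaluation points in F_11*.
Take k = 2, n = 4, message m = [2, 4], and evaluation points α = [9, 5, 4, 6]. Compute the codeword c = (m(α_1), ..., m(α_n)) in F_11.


c = [5, 0, 7, 4]

Message polynomial: m(x) = 2 + 4·x (mod 11).
For each evaluation point α_i, compute m(α_i) mod 11:
  α_1 = 9: Horner steps 4 → 5, so m(9) = 5.
  α_2 = 5: Horner steps 4 → 0, so m(5) = 0.
  α_3 = 4: Horner steps 4 → 7, so m(4) = 7.
  α_4 = 6: Horner steps 4 → 4, so m(6) = 4.
Codeword c = [5, 0, 7, 4] ∈ F_11^4.


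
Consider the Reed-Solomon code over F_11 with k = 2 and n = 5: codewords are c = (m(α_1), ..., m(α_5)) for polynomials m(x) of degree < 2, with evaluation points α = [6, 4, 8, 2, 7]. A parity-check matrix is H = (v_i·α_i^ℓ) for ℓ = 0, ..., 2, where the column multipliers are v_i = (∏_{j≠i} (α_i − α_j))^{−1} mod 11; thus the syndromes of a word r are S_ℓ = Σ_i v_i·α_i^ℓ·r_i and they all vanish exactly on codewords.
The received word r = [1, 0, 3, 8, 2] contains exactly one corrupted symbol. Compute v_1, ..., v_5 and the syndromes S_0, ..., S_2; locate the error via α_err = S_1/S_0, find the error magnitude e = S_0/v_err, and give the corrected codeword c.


S = (8, 10, 7), error at position 2, error magnitude e = 1, c = [1, 10, 3, 8, 2].

Step 1: column multipliers v_i = (∏_{j≠i}(α_i − α_j))^{−1} mod 11.
  i = 1 (α = 6): (6−4)(6−8)(6−2)(6−7) = 2·(−2)·4·(−1) = 16 ≡ 5, so v_1 = 5^{−1} = 9 (mod 11).
  i = 2 (α = 4): (4−6)(4−8)(4−2)(4−7) = (−2)·(−4)·2·(−3) = −48 ≡ 7, so v_2 = 7^{−1} = 8 (mod 11).
  i = 3 (α = 8): (8−6)(8−4)(8−2)(8−7) = 2·4·6·1 = 48 ≡ 4, so v_3 = 4^{−1} = 3 (mod 11).
  i = 4 (α = 2): (2−6)(2−4)(2−8)(2−7) = (−4)·(−2)·(−6)·(−5) = 240 ≡ 9, so v_4 = 9^{−1} = 5 (mod 11).
  i = 5 (α = 7): (7−6)(7−4)(7−8)(7−2) = 1·3·(−1)·5 = −15 ≡ 7, so v_5 = 7^{−1} = 8 (mod 11).
  v = [9, 8, 3, 5, 8].
Step 2: syndromes of r = [1, 0, 3, 8, 2] (all sums mod 11).
  S_0 = Σ v_i r_i = 9·1 + 8·0 + 3·3 + 5·8 + 8·2 = 74 ≡ 8.
  S_1 = Σ v_i α_i r_i = 9·6·1 + 8·4·0 + 3·8·3 + 5·2·8 + 8·7·2 = 318 ≡ 10.
  α_i^2 mod 11 = [3, 5, 9, 4, 5].
  S_2 = Σ v_i α_i^2 r_i = 9·3·1 + 8·5·0 + 3·9·3 + 5·4·8 + 8·5·2 = 348 ≡ 7.
  S = (8, 10, 7) ≠ 0, so r is not a codeword (an error is present).
Step 3: locate the error. For a single error e at position i, S_ℓ = v_i·e·α_i^ℓ, so α_err = S_1/S_0.
  S_0^{−1} = 8^{−1} = 7 (mod 11), so α_err = 10·7 = 70 ≡ 4 = α_2. Error position i = 2.
  Consistency check: S_2/S_1 = 7·10 = 70 ≡ 4 = α_err ✓ (single-error assumption holds).
Step 4: error magnitude e = S_0/v_2 = S_0·∏_{j≠2}(α_2 − α_j) = 8·7 = 56 ≡ 1 (mod 11).
Step 5: correct position 2: c_2 = r_2 − e = 0 − 1 ≡ 10 (mod 11). Hence c = [1, 10, 3, 8, 2].
  Check: interpolating c through the α_i gives m(x) = 6 + 1·x (degree < 2) with m(α_i) = c_i for every i, so c is indeed a codeword.


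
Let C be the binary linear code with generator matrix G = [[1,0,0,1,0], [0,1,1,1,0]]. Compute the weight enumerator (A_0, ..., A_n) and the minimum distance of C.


Weight distribution: A_0 = 1, A_2 = 1, A_3 = 2. Minimum distance d = 2.

Enumerate all 2^2 = 4 messages m ∈ F_2^2.
For each, compute codeword c = mG in F_2^5, then tally its weight.
  m = 00 → c = 00000, weight = 0.
  m = 10 → c = 10010, weight = 2.
  m = 01 → c = 01110, weight = 3.
  m = 11 → c = 11100, weight = 3.
Tally weights:
  weight 0: 1 codewords.
  weight 2: 1 codewords.
  weight 3: 2 codewords.
Minimum distance d = smallest w > 0 with A_w > 0 = 2.
Sanity: Σ A_w = 4 = 2^2 = 4 ✓.


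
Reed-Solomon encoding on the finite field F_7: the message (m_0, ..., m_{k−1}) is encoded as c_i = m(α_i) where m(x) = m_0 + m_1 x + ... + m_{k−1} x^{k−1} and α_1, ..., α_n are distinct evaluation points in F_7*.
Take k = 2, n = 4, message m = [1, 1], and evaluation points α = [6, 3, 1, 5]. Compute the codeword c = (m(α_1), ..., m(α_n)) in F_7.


c = [0, 4, 2, 6]

Message polynomial: m(x) = 1 + 1·x (mod 7).
For each evaluation point α_i, compute m(α_i) mod 7:
  α_1 = 6: Horner steps 1 → 0, so m(6) = 0.
  α_2 = 3: Horner steps 1 → 4, so m(3) = 4.
  α_3 = 1: Horner steps 1 → 2, so m(1) = 2.
  α_4 = 5: Horner steps 1 → 6, so m(5) = 6.
Codeword c = [0, 4, 2, 6] ∈ F_7^4.


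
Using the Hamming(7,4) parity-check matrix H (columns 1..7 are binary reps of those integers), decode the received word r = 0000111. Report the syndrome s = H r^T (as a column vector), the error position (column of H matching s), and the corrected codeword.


s = (1, 0, 0)^T, error position = 4, corrected codeword c = 0001111

Compute s = H r^T mod 2 one row at a time:
  s_1 = 0 + 1 + 1 + 1 = 3 ≡ 1 (mod 2).
  s_2 = 0 + 0 + 1 + 1 = 2 ≡ 0 (mod 2).
  s_3 = 0 + 0 + 1 + 1 = 2 ≡ 0 (mod 2).
s = (1, 0, 0)^T — this equals column 4 of H (binary 100), so error is at position 4.
Correct: flip bit 4 of r = 0000111 to get c = 0001111.


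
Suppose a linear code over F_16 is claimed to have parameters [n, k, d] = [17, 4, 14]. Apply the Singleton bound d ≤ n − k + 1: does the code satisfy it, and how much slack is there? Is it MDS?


Singleton RHS = n − k + 1 = 14, slack = 0, bound satisfied, MDS.

Singleton bound: d ≤ n − k + 1.
Here n = 17, k = 4, so n − k + 1 = 14.
Given d = 14, check d ≤ 14: YES.
Slack = (n − k + 1) − d = 0.
The code is MDS (slack = 0).
Description: the claimed parameters are [17, 4, 14]_16; such a code would be MDS (meets Singleton bound).


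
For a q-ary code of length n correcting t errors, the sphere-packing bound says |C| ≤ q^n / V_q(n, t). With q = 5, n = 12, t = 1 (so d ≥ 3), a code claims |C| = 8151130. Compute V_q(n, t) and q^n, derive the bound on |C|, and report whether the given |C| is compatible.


V_q(n, t) = 49, q^n = 244140625, Hamming bound = 4982461, |C| = 8151130 > bound (violated).

Step 1: Compute V_q(n, t) = Σ_{j=0}^1 C(n, j) (q−1)^j.
  j = 0: C(12,0)·(4)^0 = 1·1 = 1.
  j = 1: C(12,1)·(4)^1 = 12·4 = 48.
  V_q(n, t) = 1 + 48 = 49.
Step 2: q^n = 5^12 = 244140625.
Step 3: Hamming bound ⌊q^n / V_q(n,t)⌋ = ⌊244140625/49⌋ = 4982461.
Step 4: Compare |C| = 8151130 to 4982461: violated.
The claimed |C| lies above the Hamming bound, so no 5-ary code of length 12 with d ≥ 3 can have 8151130 codewords.


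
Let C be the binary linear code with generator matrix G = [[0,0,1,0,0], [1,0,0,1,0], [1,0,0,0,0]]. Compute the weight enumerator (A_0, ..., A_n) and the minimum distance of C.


Weight distribution: A_0 = 1, A_1 = 3, A_2 = 3, A_3 = 1. Minimum distance d = 1.

Enumerate all 2^3 = 8 messages m ∈ F_2^3.
For each, compute codeword c = mG in F_2^5, then tally its weight.
  m = 000 → c = 00000, weight = 0.
  m = 100 → c = 00100, weight = 1.
  m = 010 → c = 10010, weight = 2.
  m = 110 → c = 10110, weight = 3.
  m = 001 → c = 10000, weight = 1.
  m = 101 → c = 10100, weight = 2.
  m = 011 → c = 00010, weight = 1.
  m = 111 → c = 00110, weight = 2.
Tally weights:
  weight 0: 1 codewords.
  weight 1: 3 codewords.
  weight 2: 3 codewords.
  weight 3: 1 codewords.
Minimum distance d = smallest w > 0 with A_w > 0 = 1.
Sanity: Σ A_w = 8 = 2^3 = 8 ✓.


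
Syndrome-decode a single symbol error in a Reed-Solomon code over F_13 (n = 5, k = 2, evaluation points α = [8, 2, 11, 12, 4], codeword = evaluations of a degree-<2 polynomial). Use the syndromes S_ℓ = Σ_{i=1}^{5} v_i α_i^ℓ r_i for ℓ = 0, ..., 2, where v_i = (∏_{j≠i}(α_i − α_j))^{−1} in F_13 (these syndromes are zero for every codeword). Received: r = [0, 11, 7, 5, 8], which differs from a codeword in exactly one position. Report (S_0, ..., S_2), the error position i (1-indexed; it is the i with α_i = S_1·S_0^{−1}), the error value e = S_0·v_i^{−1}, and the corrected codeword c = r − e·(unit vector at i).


S = (12, 11, 9), error at position 2, error magnitude e = 12, c = [0, 12, 7, 5, 8].

Step 1: column multipliers v_i = (∏_{j≠i}(α_i − α_j))^{−1} mod 13.
  i = 1 (α = 8): (8−2)(8−11)(8−12)(8−4) = 6·(−3)·(−4)·4 = 288 ≡ 2, so v_1 = 2^{−1} = 7 (mod 13).
  i = 2 (α = 2): (2−8)(2−11)(2−12)(2−4) = (−6)·(−9)·(−10)·(−2) = 1080 ≡ 1, so v_2 = 1^{−1} = 1 (mod 13).
  i = 3 (α = 11): (11−8)(11−2)(11−12)(11−4) = 3·9·(−1)·7 = −189 ≡ 6, so v_3 = 6^{−1} = 11 (mod 13).
  i = 4 (α = 12): (12−8)(12−2)(12−11)(12−4) = 4·10·1·8 = 320 ≡ 8, so v_4 = 8^{−1} = 5 (mod 13).
  i = 5 (α = 4): (4−8)(4−2)(4−11)(4−12) = (−4)·2·(−7)·(−8) = −448 ≡ 7, so v_5 = 7^{−1} = 2 (mod 13).
  v = [7, 1, 11, 5, 2].
Step 2: syndromes of r = [0, 11, 7, 5, 8] (all sums mod 13).
  S_0 = Σ v_i r_i = 7·0 + 1·11 + 11·7 + 5·5 + 2·8 = 129 ≡ 12.
  S_1 = Σ v_i α_i r_i = 7·8·0 + 1·2·11 + 11·11·7 + 5·12·5 + 2·4·8 = 1233 ≡ 11.
  α_i^2 mod 13 = [12, 4, 4, 1, 3].
  S_2 = Σ v_i α_i^2 r_i = 7·12·0 + 1·4·11 + 11·4·7 + 5·1·5 + 2·3·8 = 425 ≡ 9.
  S = (12, 11, 9) ≠ 0, so r is not a codeword (an error is present).
Step 3: locate the error. For a single error e at position i, S_ℓ = v_i·e·α_i^ℓ, so α_err = S_1/S_0.
  S_0^{−1} = 12^{−1} = 12 (mod 13), so α_err = 11·12 = 132 ≡ 2 = α_2. Error position i = 2.
  Consistency check: S_2/S_1 = 9·6 = 54 ≡ 2 = α_err ✓ (single-error assumption holds).
Step 4: error magnitude e = S_0/v_2 = S_0·∏_{j≠2}(α_2 − α_j) = 12·1 = 12 ≡ 12 (mod 13).
Step 5: correct position 2: c_2 = r_2 − e = 11 − 12 ≡ 12 (mod 13). Hence c = [0, 12, 7, 5, 8].
  Check: interpolating c through the α_i gives m(x) = 3 + 11·x (degree < 2) with m(α_i) = c_i for every i, so c is indeed a codeword.


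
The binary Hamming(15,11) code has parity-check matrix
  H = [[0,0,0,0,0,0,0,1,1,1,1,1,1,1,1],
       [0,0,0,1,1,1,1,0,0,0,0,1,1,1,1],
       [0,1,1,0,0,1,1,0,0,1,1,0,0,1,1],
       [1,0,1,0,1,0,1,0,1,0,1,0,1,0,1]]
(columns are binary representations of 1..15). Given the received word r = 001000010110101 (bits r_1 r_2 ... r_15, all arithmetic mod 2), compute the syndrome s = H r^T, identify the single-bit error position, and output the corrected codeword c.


s = (1, 0, 0, 0)^T, error position = 8, corrected codeword c = 001000000110101

Compute s = H r^T mod 2 one row at a time:
  s_1 = 1 + 0 + 1 + 1 + 0 + 1 + 0 + 1 = 5 ≡ 1 (mod 2).
  s_2 = 0 + 0 + 0 + 0 + 0 + 1 + 0 + 1 = 2 ≡ 0 (mod 2).
  s_3 = 0 + 1 + 0 + 0 + 1 + 1 + 0 + 1 = 4 ≡ 0 (mod 2).
  s_4 = 0 + 1 + 0 + 0 + 0 + 1 + 1 + 1 = 4 ≡ 0 (mod 2).
s = (1, 0, 0, 0)^T — this equals column 8 of H (binary 1000), so error is at position 8.
Correct: flip bit 8 of r = 001000010110101 to get c = 001000000110101.


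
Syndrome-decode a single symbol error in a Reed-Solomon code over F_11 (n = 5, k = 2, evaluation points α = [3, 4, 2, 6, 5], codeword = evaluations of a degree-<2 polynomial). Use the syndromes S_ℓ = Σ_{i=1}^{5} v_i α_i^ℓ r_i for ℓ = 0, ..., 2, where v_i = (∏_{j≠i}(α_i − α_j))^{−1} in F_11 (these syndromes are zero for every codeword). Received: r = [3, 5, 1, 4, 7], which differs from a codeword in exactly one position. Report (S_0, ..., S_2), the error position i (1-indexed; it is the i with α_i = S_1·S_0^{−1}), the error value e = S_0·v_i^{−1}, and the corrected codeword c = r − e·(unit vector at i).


S = (3, 7, 9), error at position 4, error magnitude e = 6, c = [3, 5, 1, 9, 7].

Step 1: column multipliers v_i = (∏_{j≠i}(α_i − α_j))^{−1} mod 11.
  i = 1 (α = 3): (3−4)(3−2)(3−6)(3−5) = (−1)·1·(−3)·(−2) = −6 ≡ 5, so v_1 = 5^{−1} = 9 (mod 11).
  i = 2 (α = 4): (4−3)(4−2)(4−6)(4−5) = 1·2·(−2)·(−1) = 4 ≡ 4, so v_2 = 4^{−1} = 3 (mod 11).
  i = 3 (α = 2): (2−3)(2−4)(2−6)(2−5) = (−1)·(−2)·(−4)·(−3) = 24 ≡ 2, so v_3 = 2^{−1} = 6 (mod 11).
  i = 4 (α = 6): (6−3)(6−4)(6−2)(6−5) = 3·2·4·1 = 24 ≡ 2, so v_4 = 2^{−1} = 6 (mod 11).
  i = 5 (α = 5): (5−3)(5−4)(5−2)(5−6) = 2·1·3·(−1) = −6 ≡ 5, so v_5 = 5^{−1} = 9 (mod 11).
  v = [9, 3, 6, 6, 9].
Step 2: syndromes of r = [3, 5, 1, 4, 7] (all sums mod 11).
  S_0 = Σ v_i r_i = 9·3 + 3·5 + 6·1 + 6·4 + 9·7 = 135 ≡ 3.
  S_1 = Σ v_i α_i r_i = 9·3·3 + 3·4·5 + 6·2·1 + 6·6·4 + 9·5·7 = 612 ≡ 7.
  α_i^2 mod 11 = [9, 5, 4, 3, 3].
  S_2 = Σ v_i α_i^2 r_i = 9·9·3 + 3·5·5 + 6·4·1 + 6·3·4 + 9·3·7 = 603 ≡ 9.
  S = (3, 7, 9) ≠ 0, so r is not a codeword (an error is present).
Step 3: locate the error. For a single error e at position i, S_ℓ = v_i·e·α_i^ℓ, so α_err = S_1/S_0.
  S_0^{−1} = 3^{−1} = 4 (mod 11), so α_err = 7·4 = 28 ≡ 6 = α_4. Error position i = 4.
  Consistency check: S_2/S_1 = 9·8 = 72 ≡ 6 = α_err ✓ (single-error assumption holds).
Step 4: error magnitude e = S_0/v_4 = S_0·∏_{j≠4}(α_4 − α_j) = 3·2 = 6 ≡ 6 (mod 11).
Step 5: correct position 4: c_4 = r_4 − e = 4 − 6 ≡ 9 (mod 11). Hence c = [3, 5, 1, 9, 7].
  Check: interpolating c through the α_i gives m(x) = 8 + 2·x (degree < 2) with m(α_i) = c_i for every i, so c is indeed a codeword.


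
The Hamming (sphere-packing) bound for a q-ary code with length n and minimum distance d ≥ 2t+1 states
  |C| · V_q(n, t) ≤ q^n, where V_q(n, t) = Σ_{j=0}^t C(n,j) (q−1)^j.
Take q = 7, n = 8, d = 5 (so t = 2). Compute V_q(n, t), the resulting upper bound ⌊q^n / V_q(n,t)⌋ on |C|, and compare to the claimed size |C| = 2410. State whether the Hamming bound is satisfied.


V_q(n, t) = 1057, q^n = 5764801, Hamming bound = 5453, |C| = 2410 ≤ bound (satisfied).

Step 1: Compute V_q(n, t) = Σ_{j=0}^2 C(n, j) (q−1)^j.
  j = 0: C(8,0)·(6)^0 = 1·1 = 1.
  j = 1: C(8,1)·(6)^1 = 8·6 = 48.
  j = 2: C(8,2)·(6)^2 = 28·36 = 1008.
  V_q(n, t) = 1 + 48 + 1008 = 1057.
Step 2: q^n = 7^8 = 5764801.
Step 3: Hamming bound ⌊q^n / V_q(n,t)⌋ = ⌊5764801/1057⌋ = 5453.
Step 4: Compare |C| = 2410 to 5453: satisfied.
The claimed |C| lies below the Hamming bound.


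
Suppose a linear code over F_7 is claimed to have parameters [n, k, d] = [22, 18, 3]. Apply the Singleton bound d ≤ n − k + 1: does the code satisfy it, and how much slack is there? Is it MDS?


Singleton RHS = n − k + 1 = 5, slack = 2, bound satisfied, not MDS.

Singleton bound: d ≤ n − k + 1.
Here n = 22, k = 18, so n − k + 1 = 5.
Given d = 3, check d ≤ 5: YES.
Slack = (n − k + 1) − d = 2.
The code is NOT MDS (slack = 2 > 0).
Description: the claimed parameters are [22, 18, 3]_7; such a code would be non-MDS.


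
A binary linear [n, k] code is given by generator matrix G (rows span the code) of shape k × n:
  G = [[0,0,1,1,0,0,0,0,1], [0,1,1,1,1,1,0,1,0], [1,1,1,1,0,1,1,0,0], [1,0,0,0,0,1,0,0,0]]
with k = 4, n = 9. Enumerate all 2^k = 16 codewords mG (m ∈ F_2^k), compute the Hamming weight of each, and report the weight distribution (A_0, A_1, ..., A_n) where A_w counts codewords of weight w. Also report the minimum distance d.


Weight distribution: A_0 = 1, A_2 = 1, A_3 = 2, A_4 = 3, A_5 = 4, A_6 = 3, A_7 = 2. Minimum distance d = 2.

Enumerate all 2^4 = 16 messages m ∈ F_2^4.
For each, compute codeword c = mG in F_2^9, then tally its weight.
  m = 0000 → c = 000000000, weight = 0.
  m = 1000 → c = 001100001, weight = 3.
  m = 0100 → c = 011111010, weight = 6.
  m = 1100 → c = 010011011, weight = 5.
  m = 0010 → c = 111101100, weight = 6.
  m = 1010 → c = 110001101, weight = 5.
  m = 0110 → c = 100010110, weight = 4.
  m = 1110 → c = 101110111, weight = 7.
  m = 0001 → c = 100001000, weight = 2.
  m = 1001 → c = 101101001, weight = 5.
  m = 0101 → c = 111110010, weight = 6.
  m = 1101 → c = 110010011, weight = 5.
  m = 0011 → c = 011100100, weight = 4.
  m = 1011 → c = 010000101, weight = 3.
  m = 0111 → c = 000011110, weight = 4.
  m = 1111 → c = 001111111, weight = 7.
Tally weights:
  weight 0: 1 codewords.
  weight 2: 1 codewords.
  weight 3: 2 codewords.
  weight 4: 3 codewords.
  weight 5: 4 codewords.
  weight 6: 3 codewords.
  weight 7: 2 codewords.
Minimum distance d = smallest w > 0 with A_w > 0 = 2.
Sanity: Σ A_w = 16 = 2^4 = 16 ✓.


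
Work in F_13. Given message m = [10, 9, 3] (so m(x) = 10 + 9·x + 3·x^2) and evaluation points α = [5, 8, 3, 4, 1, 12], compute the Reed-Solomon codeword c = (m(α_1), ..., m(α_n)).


c = [0, 1, 12, 3, 9, 4]

Message polynomial: m(x) = 10 + 9·x + 3·x^2 (mod 13).
For each evaluation point α_i, compute m(α_i) mod 13:
  α_1 = 5: Horner steps 3 → 11 → 0, so m(5) = 0.
  α_2 = 8: Horner steps 3 → 7 → 1, so m(8) = 1.
  α_3 = 3: Horner steps 3 → 5 → 12, so m(3) = 12.
  α_4 = 4: Horner steps 3 → 8 → 3, so m(4) = 3.
  α_5 = 1: Horner steps 3 → 12 → 9, so m(1) = 9.
  α_6 = 12: Horner steps 3 → 6 → 4, so m(12) = 4.
Codeword c = [0, 1, 12, 3, 9, 4] ∈ F_13^6.


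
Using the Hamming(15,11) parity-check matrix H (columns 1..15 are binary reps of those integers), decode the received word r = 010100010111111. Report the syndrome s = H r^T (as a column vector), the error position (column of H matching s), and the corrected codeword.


s = (1, 1, 1, 1)^T, error position = 15, corrected codeword c = 010100010111110

Compute s = H r^T mod 2 one row at a time:
  s_1 = 1 + 0 + 1 + 1 + 1 + 1 + 1 + 1 = 7 ≡ 1 (mod 2).
  s_2 = 1 + 0 + 0 + 0 + 1 + 1 + 1 + 1 = 5 ≡ 1 (mod 2).
  s_3 = 1 + 0 + 0 + 0 + 1 + 1 + 1 + 1 = 5 ≡ 1 (mod 2).
  s_4 = 0 + 0 + 0 + 0 + 0 + 1 + 1 + 1 = 3 ≡ 1 (mod 2).
s = (1, 1, 1, 1)^T — this equals column 15 of H (binary 1111), so error is at position 15.
Correct: flip bit 15 of r = 010100010111111 to get c = 010100010111110.


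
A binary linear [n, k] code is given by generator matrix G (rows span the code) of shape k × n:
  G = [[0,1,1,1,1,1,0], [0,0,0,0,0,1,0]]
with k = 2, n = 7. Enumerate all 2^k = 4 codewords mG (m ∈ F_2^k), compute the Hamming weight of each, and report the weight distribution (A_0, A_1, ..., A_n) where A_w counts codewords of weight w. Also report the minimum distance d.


Weight distribution: A_0 = 1, A_1 = 1, A_4 = 1, A_5 = 1. Minimum distance d = 1.

Enumerate all 2^2 = 4 messages m ∈ F_2^2.
For each, compute codeword c = mG in F_2^7, then tally its weight.
  m = 00 → c = 0000000, weight = 0.
  m = 10 → c = 0111110, weight = 5.
  m = 01 → c = 0000010, weight = 1.
  m = 11 → c = 0111100, weight = 4.
Tally weights:
  weight 0: 1 codewords.
  weight 1: 1 codewords.
  weight 4: 1 codewords.
  weight 5: 1 codewords.
Minimum distance d = smallest w > 0 with A_w > 0 = 1.
Sanity: Σ A_w = 4 = 2^2 = 4 ✓.


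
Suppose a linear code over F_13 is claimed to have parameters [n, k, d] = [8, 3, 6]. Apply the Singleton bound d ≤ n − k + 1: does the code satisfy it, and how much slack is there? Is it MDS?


Singleton RHS = n − k + 1 = 6, slack = 0, bound satisfied, MDS.

Singleton bound: d ≤ n − k + 1.
Here n = 8, k = 3, so n − k + 1 = 6.
Given d = 6, check d ≤ 6: YES.
Slack = (n − k + 1) − d = 0.
The code is MDS (slack = 0).
Description: the claimed parameters are [8, 3, 6]_13; such a code would be MDS (meets Singleton bound).


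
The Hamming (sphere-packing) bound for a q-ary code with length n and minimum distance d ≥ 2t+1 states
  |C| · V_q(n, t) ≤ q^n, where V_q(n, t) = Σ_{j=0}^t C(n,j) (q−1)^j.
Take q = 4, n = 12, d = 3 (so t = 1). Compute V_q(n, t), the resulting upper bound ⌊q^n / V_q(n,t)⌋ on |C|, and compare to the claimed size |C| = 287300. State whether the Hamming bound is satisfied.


V_q(n, t) = 37, q^n = 16777216, Hamming bound = 453438, |C| = 287300 ≤ bound (satisfied).

Step 1: Compute V_q(n, t) = Σ_{j=0}^1 C(n, j) (q−1)^j.
  j = 0: C(12,0)·(3)^0 = 1·1 = 1.
  j = 1: C(12,1)·(3)^1 = 12·3 = 36.
  V_q(n, t) = 1 + 36 = 37.
Step 2: q^n = 4^12 = 16777216.
Step 3: Hamming bound ⌊q^n / V_q(n,t)⌋ = ⌊16777216/37⌋ = 453438.
Step 4: Compare |C| = 287300 to 453438: satisfied.
The claimed |C| lies below the Hamming bound.


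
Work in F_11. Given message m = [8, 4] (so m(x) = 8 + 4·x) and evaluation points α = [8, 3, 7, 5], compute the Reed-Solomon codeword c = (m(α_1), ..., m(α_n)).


c = [7, 9, 3, 6]

Message polynomial: m(x) = 8 + 4·x (mod 11).
For each evaluation point α_i, compute m(α_i) mod 11:
  α_1 = 8: Horner steps 4 → 7, so m(8) = 7.
  α_2 = 3: Horner steps 4 → 9, so m(3) = 9.
  α_3 = 7: Horner steps 4 → 3, so m(7) = 3.
  α_4 = 5: Horner steps 4 → 6, so m(5) = 6.
Codeword c = [7, 9, 3, 6] ∈ F_11^4.


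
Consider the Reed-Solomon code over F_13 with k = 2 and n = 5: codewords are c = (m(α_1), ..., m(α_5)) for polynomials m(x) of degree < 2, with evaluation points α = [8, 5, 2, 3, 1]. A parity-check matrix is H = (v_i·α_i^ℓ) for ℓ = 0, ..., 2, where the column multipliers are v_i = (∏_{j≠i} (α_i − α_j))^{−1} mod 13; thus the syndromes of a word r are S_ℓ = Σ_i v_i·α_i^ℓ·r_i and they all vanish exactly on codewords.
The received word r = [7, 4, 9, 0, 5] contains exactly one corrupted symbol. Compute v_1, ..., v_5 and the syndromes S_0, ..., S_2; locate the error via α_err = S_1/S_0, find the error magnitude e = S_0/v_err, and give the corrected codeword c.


S = (8, 1, 5), error at position 2, error magnitude e = 9, c = [7, 8, 9, 0, 5].

Step 1: column multipliers v_i = (∏_{j≠i}(α_i − α_j))^{−1} mod 13.
  i = 1 (α = 8): (8−5)(8−2)(8−3)(8−1) = 3·6·5·7 = 630 ≡ 6, so v_1 = 6^{−1} = 11 (mod 13).
  i = 2 (α = 5): (5−8)(5−2)(5−3)(5−1) = (−3)·3·2·4 = −72 ≡ 6, so v_2 = 6^{−1} = 11 (mod 13).
  i = 3 (α = 2): (2−8)(2−5)(2−3)(2−1) = (−6)·(−3)·(−1)·1 = −18 ≡ 8, so v_3 = 8^{−1} = 5 (mod 13).
  i = 4 (α = 3): (3−8)(3−5)(3−2)(3−1) = (−5)·(−2)·1·2 = 20 ≡ 7, so v_4 = 7^{−1} = 2 (mod 13).
  i = 5 (α = 1): (1−8)(1−5)(1−2)(1−3) = (−7)·(−4)·(−1)·(−2) = 56 ≡ 4, so v_5 = 4^{−1} = 10 (mod 13).
  v = [11, 11, 5, 2, 10].
Step 2: syndromes of r = [7, 4, 9, 0, 5] (all sums mod 13).
  S_0 = Σ v_i r_i = 11·7 + 11·4 + 5·9 + 2·0 + 10·5 = 216 ≡ 8.
  S_1 = Σ v_i α_i r_i = 11·8·7 + 11·5·4 + 5·2·9 + 2·3·0 + 10·1·5 = 976 ≡ 1.
  α_i^2 mod 13 = [12, 12, 4, 9, 1].
  S_2 = Σ v_i α_i^2 r_i = 11·12·7 + 11·12·4 + 5·4·9 + 2·9·0 + 10·1·5 = 1682 ≡ 5.
  S = (8, 1, 5) ≠ 0, so r is not a codeword (an error is present).
Step 3: locate the error. For a single error e at position i, S_ℓ = v_i·e·α_i^ℓ, so α_err = S_1/S_0.
  S_0^{−1} = 8^{−1} = 5 (mod 13), so α_err = 1·5 = 5 ≡ 5 = α_2. Error position i = 2.
  Consistency check: S_2/S_1 = 5·1 = 5 ≡ 5 = α_err ✓ (single-error assumption holds).
Step 4: error magnitude e = S_0/v_2 = S_0·∏_{j≠2}(α_2 − α_j) = 8·6 = 48 ≡ 9 (mod 13).
Step 5: correct position 2: c_2 = r_2 − e = 4 − 9 ≡ 8 (mod 13). Hence c = [7, 8, 9, 0, 5].
  Check: interpolating c through the α_i gives m(x) = 1 + 4·x (degree < 2) with m(α_i) = c_i for every i, so c is indeed a codeword.


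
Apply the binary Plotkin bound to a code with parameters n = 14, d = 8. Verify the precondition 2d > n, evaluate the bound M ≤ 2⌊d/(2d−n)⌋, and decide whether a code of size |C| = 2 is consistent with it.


Plotkin bound M ≤ 8; given |C| = 2 ≤ bound (satisfied).

Check applicability: 2d = 16, n = 14.
2d − n = 2 > 0, so Plotkin applies.
Compute d/(2d−n) = 8/2 ≈ 4.0000.
⌊d/(2d−n)⌋ = 4.
Plotkin bound: M ≤ 2·4 = 8.
Given |C| = 2, check: satisfied.
This |C| is below the Plotkin bound.


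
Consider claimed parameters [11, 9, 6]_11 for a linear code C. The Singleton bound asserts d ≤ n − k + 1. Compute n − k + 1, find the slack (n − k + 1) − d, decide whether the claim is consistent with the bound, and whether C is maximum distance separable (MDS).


Singleton RHS = n − k + 1 = 3, slack = -3, bound violated (no such code; not MDS).

Singleton bound: d ≤ n − k + 1.
Here n = 11, k = 9, so n − k + 1 = 3.
Given d = 6, check d ≤ 3: NO.
Slack = (n − k + 1) − d = -3.
The slack is negative: d = 6 exceeds n − k + 1 = 3 by 3, so the Singleton bound is violated and no linear [11, 9, 6]_11 code can exist. In particular it is not MDS (MDS requires d = n − k + 1 exactly).
Description: the claimed parameters are [11, 9, 6]_11; such a code would be impossible (violates the Singleton bound).


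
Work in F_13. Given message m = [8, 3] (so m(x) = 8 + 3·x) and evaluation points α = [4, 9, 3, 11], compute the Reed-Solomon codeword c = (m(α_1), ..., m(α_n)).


c = [7, 9, 4, 2]

Message polynomial: m(x) = 8 + 3·x (mod 13).
For each evaluation point α_i, compute m(α_i) mod 13:
  α_1 = 4: Horner steps 3 → 7, so m(4) = 7.
  α_2 = 9: Horner steps 3 → 9, so m(9) = 9.
  α_3 = 3: Horner steps 3 → 4, so m(3) = 4.
  α_4 = 11: Horner steps 3 → 2, so m(11) = 2.
Codeword c = [7, 9, 4, 2] ∈ F_13^4.


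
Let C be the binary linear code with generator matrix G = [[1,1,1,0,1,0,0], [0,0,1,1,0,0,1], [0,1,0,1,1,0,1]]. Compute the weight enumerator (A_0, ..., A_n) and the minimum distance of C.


Weight distribution: A_0 = 1, A_1 = 1, A_3 = 2, A_4 = 3, A_5 = 1. Minimum distance d = 1.

Enumerate all 2^3 = 8 messages m ∈ F_2^3.
For each, compute codeword c = mG in F_2^7, then tally its weight.
  m = 000 → c = 0000000, weight = 0.
  m = 100 → c = 1110100, weight = 4.
  m = 010 → c = 0011001, weight = 3.
  m = 110 → c = 1101101, weight = 5.
  m = 001 → c = 0101101, weight = 4.
  m = 101 → c = 1011001, weight = 4.
  m = 011 → c = 0110100, weight = 3.
  m = 111 → c = 1000000, weight = 1.
Tally weights:
  weight 0: 1 codewords.
  weight 1: 1 codewords.
  weight 3: 2 codewords.
  weight 4: 3 codewords.
  weight 5: 1 codewords.
Minimum distance d = smallest w > 0 with A_w > 0 = 1.
Sanity: Σ A_w = 8 = 2^3 = 8 ✓.


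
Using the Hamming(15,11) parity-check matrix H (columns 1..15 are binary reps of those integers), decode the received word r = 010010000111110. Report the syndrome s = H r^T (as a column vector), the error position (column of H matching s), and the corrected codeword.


s = (1, 0, 0, 1)^T, error position = 9, corrected codeword c = 010010001111110

Compute s = H r^T mod 2 one row at a time:
  s_1 = 0 + 0 + 1 + 1 + 1 + 1 + 1 + 0 = 5 ≡ 1 (mod 2).
  s_2 = 0 + 1 + 0 + 0 + 1 + 1 + 1 + 0 = 4 ≡ 0 (mod 2).
  s_3 = 1 + 0 + 0 + 0 + 1 + 1 + 1 + 0 = 4 ≡ 0 (mod 2).
  s_4 = 0 + 0 + 1 + 0 + 0 + 1 + 1 + 0 = 3 ≡ 1 (mod 2).
s = (1, 0, 0, 1)^T — this equals column 9 of H (binary 1001), so error is at position 9.
Correct: flip bit 9 of r = 010010000111110 to get c = 010010001111110.


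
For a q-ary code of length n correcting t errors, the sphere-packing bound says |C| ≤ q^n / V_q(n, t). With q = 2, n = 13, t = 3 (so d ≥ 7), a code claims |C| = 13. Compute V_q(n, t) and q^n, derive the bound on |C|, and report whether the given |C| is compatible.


V_q(n, t) = 378, q^n = 8192, Hamming bound = 21, |C| = 13 ≤ bound (satisfied).

Step 1: Compute V_q(n, t) = Σ_{j=0}^3 C(n, j) (q−1)^j.
  j = 0: C(13,0)·(1)^0 = 1·1 = 1.
  j = 1: C(13,1)·(1)^1 = 13·1 = 13.
  j = 2: C(13,2)·(1)^2 = 78·1 = 78.
  j = 3: C(13,3)·(1)^3 = 286·1 = 286.
  V_q(n, t) = 1 + 13 + 78 + 286 = 378.
Step 2: q^n = 2^13 = 8192.
Step 3: Hamming bound ⌊q^n / V_q(n,t)⌋ = ⌊8192/378⌋ = 21.
Step 4: Compare |C| = 13 to 21: satisfied.
The claimed |C| lies below the Hamming bound.


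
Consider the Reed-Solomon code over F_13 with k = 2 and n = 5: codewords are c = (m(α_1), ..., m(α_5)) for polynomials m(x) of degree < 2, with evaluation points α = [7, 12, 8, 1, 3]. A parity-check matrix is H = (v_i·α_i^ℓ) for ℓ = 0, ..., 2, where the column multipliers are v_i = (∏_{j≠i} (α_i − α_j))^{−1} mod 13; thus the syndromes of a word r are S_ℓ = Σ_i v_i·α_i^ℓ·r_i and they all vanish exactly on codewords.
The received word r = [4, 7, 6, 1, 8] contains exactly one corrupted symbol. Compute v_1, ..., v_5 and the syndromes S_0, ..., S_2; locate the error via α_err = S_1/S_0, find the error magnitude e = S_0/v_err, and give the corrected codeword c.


S = (7, 10, 5), error at position 1, error magnitude e = 8, c = [9, 7, 6, 1, 8].

Step 1: column multipliers v_i = (∏_{j≠i}(α_i − α_j))^{−1} mod 13.
  i = 1 (α = 7): (7−12)(7−8)(7−1)(7−3) = (−5)·(−1)·6·4 = 120 ≡ 3, so v_1 = 3^{−1} = 9 (mod 13).
  i = 2 (α = 12): (12−7)(12−8)(12−1)(12−3) = 5·4·11·9 = 1980 ≡ 4, so v_2 = 4^{−1} = 10 (mod 13).
  i = 3 (α = 8): (8−7)(8−12)(8−1)(8−3) = 1·(−4)·7·5 = −140 ≡ 3, so v_3 = 3^{−1} = 9 (mod 13).
  i = 4 (α = 1): (1−7)(1−12)(1−8)(1−3) = (−6)·(−11)·(−7)·(−2) = 924 ≡ 1, so v_4 = 1^{−1} = 1 (mod 13).
  i = 5 (α = 3): (3−7)(3−12)(3−8)(3−1) = (−4)·(−9)·(−5)·2 = −360 ≡ 4, so v_5 = 4^{−1} = 10 (mod 13).
  v = [9, 10, 9, 1, 10].
Step 2: syndromes of r = [4, 7, 6, 1, 8] (all sums mod 13).
  S_0 = Σ v_i r_i = 9·4 + 10·7 + 9·6 + 1·1 + 10·8 = 241 ≡ 7.
  S_1 = Σ v_i α_i r_i = 9·7·4 + 10·12·7 + 9·8·6 + 1·1·1 + 10·3·8 = 1765 ≡ 10.
  α_i^2 mod 13 = [10, 1, 12, 1, 9].
  S_2 = Σ v_i α_i^2 r_i = 9·10·4 + 10·1·7 + 9·12·6 + 1·1·1 + 10·9·8 = 1799 ≡ 5.
  S = (7, 10, 5) ≠ 0, so r is not a codeword (an error is present).
Step 3: locate the error. For a single error e at position i, S_ℓ = v_i·e·α_i^ℓ, so α_err = S_1/S_0.
  S_0^{−1} = 7^{−1} = 2 (mod 13), so α_err = 10·2 = 20 ≡ 7 = α_1. Error position i = 1.
  Consistency check: S_2/S_1 = 5·4 = 20 ≡ 7 = α_err ✓ (single-error assumption holds).
Step 4: error magnitude e = S_0/v_1 = S_0·∏_{j≠1}(α_1 − α_j) = 7·3 = 21 ≡ 8 (mod 13).
Step 5: correct position 1: c_1 = r_1 − e = 4 − 8 ≡ 9 (mod 13). Hence c = [9, 7, 6, 1, 8].
  Check: interpolating c through the α_i gives m(x) = 4 + 10·x (degree < 2) with m(α_i) = c_i for every i, so c is indeed a codeword.


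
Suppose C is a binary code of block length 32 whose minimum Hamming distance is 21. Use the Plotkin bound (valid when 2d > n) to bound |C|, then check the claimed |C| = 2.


Plotkin bound M ≤ 4; given |C| = 2 ≤ bound (satisfied).

Check applicability: 2d = 42, n = 32.
2d − n = 10 > 0, so Plotkin applies.
Compute d/(2d−n) = 21/10 ≈ 2.1000.
⌊d/(2d−n)⌋ = 2.
Plotkin bound: M ≤ 2·2 = 4.
Given |C| = 2, check: satisfied.
This |C| is below the Plotkin bound.


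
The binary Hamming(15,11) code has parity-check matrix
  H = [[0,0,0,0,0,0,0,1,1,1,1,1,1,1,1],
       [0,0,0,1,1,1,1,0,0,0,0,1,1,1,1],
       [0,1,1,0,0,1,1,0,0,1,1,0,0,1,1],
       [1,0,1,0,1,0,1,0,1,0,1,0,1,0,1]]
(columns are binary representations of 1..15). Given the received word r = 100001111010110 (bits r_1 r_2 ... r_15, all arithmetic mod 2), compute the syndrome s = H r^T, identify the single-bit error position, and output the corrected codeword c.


s = (1, 0, 0, 1)^T, error position = 9, corrected codeword c = 100001110010110

Compute s = H r^T mod 2 one row at a time:
  s_1 = 1 + 1 + 0 + 1 + 0 + 1 + 1 + 0 = 5 ≡ 1 (mod 2).
  s_2 = 0 + 0 + 1 + 1 + 0 + 1 + 1 + 0 = 4 ≡ 0 (mod 2).
  s_3 = 0 + 0 + 1 + 1 + 0 + 1 + 1 + 0 = 4 ≡ 0 (mod 2).
  s_4 = 1 + 0 + 0 + 1 + 1 + 1 + 1 + 0 = 5 ≡ 1 (mod 2).
s = (1, 0, 0, 1)^T — this equals column 9 of H (binary 1001), so error is at position 9.
Correct: flip bit 9 of r = 100001111010110 to get c = 100001110010110.


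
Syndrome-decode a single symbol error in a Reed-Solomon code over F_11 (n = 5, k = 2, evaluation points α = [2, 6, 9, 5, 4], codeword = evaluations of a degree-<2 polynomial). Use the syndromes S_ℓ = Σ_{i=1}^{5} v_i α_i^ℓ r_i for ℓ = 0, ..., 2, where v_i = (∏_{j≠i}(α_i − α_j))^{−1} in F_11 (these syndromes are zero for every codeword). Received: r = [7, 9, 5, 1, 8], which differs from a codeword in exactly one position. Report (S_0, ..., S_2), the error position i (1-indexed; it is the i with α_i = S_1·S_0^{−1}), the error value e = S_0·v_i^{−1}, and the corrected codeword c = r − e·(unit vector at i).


S = (9, 1, 5), error at position 4, error magnitude e = 9, c = [7, 9, 5, 3, 8].

Step 1: column multipliers v_i = (∏_{j≠i}(α_i − α_j))^{−1} mod 11.
  i = 1 (α = 2): (2−6)(2−9)(2−5)(2−4) = (−4)·(−7)·(−3)·(−2) = 168 ≡ 3, so v_1 = 3^{−1} = 4 (mod 11).
  i = 2 (α = 6): (6−2)(6−9)(6−5)(6−4) = 4·(−3)·1·2 = −24 ≡ 9, so v_2 = 9^{−1} = 5 (mod 11).
  i = 3 (α = 9): (9−2)(9−6)(9−5)(9−4) = 7·3·4·5 = 420 ≡ 2, so v_3 = 2^{−1} = 6 (mod 11).
  i = 4 (α = 5): (5−2)(5−6)(5−9)(5−4) = 3·(−1)·(−4)·1 = 12 ≡ 1, so v_4 = 1^{−1} = 1 (mod 11).
  i = 5 (α = 4): (4−2)(4−6)(4−9)(4−5) = 2·(−2)·(−5)·(−1) = −20 ≡ 2, so v_5 = 2^{−1} = 6 (mod 11).
  v = [4, 5, 6, 1, 6].
Step 2: syndromes of r = [7, 9, 5, 1, 8] (all sums mod 11).
  S_0 = Σ v_i r_i = 4·7 + 5·9 + 6·5 + 1·1 + 6·8 = 152 ≡ 9.
  S_1 = Σ v_i α_i r_i = 4·2·7 + 5·6·9 + 6·9·5 + 1·5·1 + 6·4·8 = 793 ≡ 1.
  α_i^2 mod 11 = [4, 3, 4, 3, 5].
  S_2 = Σ v_i α_i^2 r_i = 4·4·7 + 5·3·9 + 6·4·5 + 1·3·1 + 6·5·8 = 610 ≡ 5.
  S = (9, 1, 5) ≠ 0, so r is not a codeword (an error is present).
Step 3: locate the error. For a single error e at position i, S_ℓ = v_i·e·α_i^ℓ, so α_err = S_1/S_0.
  S_0^{−1} = 9^{−1} = 5 (mod 11), so α_err = 1·5 = 5 ≡ 5 = α_4. Error position i = 4.
  Consistency check: S_2/S_1 = 5·1 = 5 ≡ 5 = α_err ✓ (single-error assumption holds).
Step 4: error magnitude e = S_0/v_4 = S_0·∏_{j≠4}(α_4 − α_j) = 9·1 = 9 ≡ 9 (mod 11).
Step 5: correct position 4: c_4 = r_4 − e = 1 − 9 ≡ 3 (mod 11). Hence c = [7, 9, 5, 3, 8].
  Check: interpolating c through the α_i gives m(x) = 6 + 6·x (degree < 2) with m(α_i) = c_i for every i, so c is indeed a codeword.


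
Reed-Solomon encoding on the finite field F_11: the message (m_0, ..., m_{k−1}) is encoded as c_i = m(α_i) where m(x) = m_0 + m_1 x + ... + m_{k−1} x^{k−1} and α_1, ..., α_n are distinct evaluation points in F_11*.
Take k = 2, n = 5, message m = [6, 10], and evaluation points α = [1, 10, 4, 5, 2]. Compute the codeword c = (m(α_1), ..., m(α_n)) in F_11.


c = [5, 7, 2, 1, 4]

Message polynomial: m(x) = 6 + 10·x (mod 11).
For each evaluation point α_i, compute m(α_i) mod 11:
  α_1 = 1: Horner steps 10 → 5, so m(1) = 5.
  α_2 = 10: Horner steps 10 → 7, so m(10) = 7.
  α_3 = 4: Horner steps 10 → 2, so m(4) = 2.
  α_4 = 5: Horner steps 10 → 1, so m(5) = 1.
  α_5 = 2: Horner steps 10 → 4, so m(2) = 4.
Codeword c = [5, 7, 2, 1, 4] ∈ F_11^5.


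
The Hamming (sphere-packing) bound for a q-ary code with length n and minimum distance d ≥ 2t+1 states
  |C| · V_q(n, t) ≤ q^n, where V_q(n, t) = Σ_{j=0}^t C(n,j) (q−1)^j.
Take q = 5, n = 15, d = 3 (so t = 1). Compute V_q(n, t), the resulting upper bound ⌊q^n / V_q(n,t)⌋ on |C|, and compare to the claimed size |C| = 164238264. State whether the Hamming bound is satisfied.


V_q(n, t) = 61, q^n = 30517578125, Hamming bound = 500288165, |C| = 164238264 ≤ bound (satisfied).

Step 1: Compute V_q(n, t) = Σ_{j=0}^1 C(n, j) (q−1)^j.
  j = 0: C(15,0)·(4)^0 = 1·1 = 1.
  j = 1: C(15,1)·(4)^1 = 15·4 = 60.
  V_q(n, t) = 1 + 60 = 61.
Step 2: q^n = 5^15 = 30517578125.
Step 3: Hamming bound ⌊q^n / V_q(n,t)⌋ = ⌊30517578125/61⌋ = 500288165.
Step 4: Compare |C| = 164238264 to 500288165: satisfied.
The claimed |C| lies below the Hamming bound.


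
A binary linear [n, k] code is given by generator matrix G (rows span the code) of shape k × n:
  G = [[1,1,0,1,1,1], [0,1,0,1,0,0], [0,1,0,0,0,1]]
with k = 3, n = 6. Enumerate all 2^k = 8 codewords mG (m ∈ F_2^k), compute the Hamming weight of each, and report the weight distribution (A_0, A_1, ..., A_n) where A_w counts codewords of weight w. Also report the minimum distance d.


Weight distribution: A_0 = 1, A_2 = 3, A_3 = 3, A_5 = 1. Minimum distance d = 2.

Enumerate all 2^3 = 8 messages m ∈ F_2^3.
For each, compute codeword c = mG in F_2^6, then tally its weight.
  m = 000 → c = 000000, weight = 0.
  m = 100 → c = 110111, weight = 5.
  m = 010 → c = 010100, weight = 2.
  m = 110 → c = 100011, weight = 3.
  m = 001 → c = 010001, weight = 2.
  m = 101 → c = 100110, weight = 3.
  m = 011 → c = 000101, weight = 2.
  m = 111 → c = 110010, weight = 3.
Tally weights:
  weight 0: 1 codewords.
  weight 2: 3 codewords.
  weight 3: 3 codewords.
  weight 5: 1 codewords.
Minimum distance d = smallest w > 0 with A_w > 0 = 2.
Sanity: Σ A_w = 8 = 2^3 = 8 ✓.


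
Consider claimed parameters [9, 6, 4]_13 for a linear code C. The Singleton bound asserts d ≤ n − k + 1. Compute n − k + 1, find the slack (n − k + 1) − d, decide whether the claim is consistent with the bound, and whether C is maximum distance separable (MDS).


Singleton RHS = n − k + 1 = 4, slack = 0, bound satisfied, MDS.

Singleton bound: d ≤ n − k + 1.
Here n = 9, k = 6, so n − k + 1 = 4.
Given d = 4, check d ≤ 4: YES.
Slack = (n − k + 1) − d = 0.
The code is MDS (slack = 0).
Description: the claimed parameters are [9, 6, 4]_13; such a code would be MDS (meets Singleton bound).
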